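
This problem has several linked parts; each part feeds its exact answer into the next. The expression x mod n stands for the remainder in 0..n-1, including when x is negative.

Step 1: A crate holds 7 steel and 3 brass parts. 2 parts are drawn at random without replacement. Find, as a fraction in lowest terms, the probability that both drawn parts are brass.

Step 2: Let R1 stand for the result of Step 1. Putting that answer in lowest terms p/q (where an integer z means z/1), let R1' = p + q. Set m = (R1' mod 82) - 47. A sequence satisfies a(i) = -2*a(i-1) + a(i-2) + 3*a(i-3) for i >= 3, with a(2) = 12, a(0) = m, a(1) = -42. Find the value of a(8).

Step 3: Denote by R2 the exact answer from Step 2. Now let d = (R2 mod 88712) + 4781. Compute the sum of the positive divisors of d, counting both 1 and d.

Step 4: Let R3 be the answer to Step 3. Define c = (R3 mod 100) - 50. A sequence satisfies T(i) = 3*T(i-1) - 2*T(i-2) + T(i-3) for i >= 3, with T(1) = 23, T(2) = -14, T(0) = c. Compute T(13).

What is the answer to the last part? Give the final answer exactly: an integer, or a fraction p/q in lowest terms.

-272543

Step 1: total draws C(10,2) = 45; favorable C(3,2) = 3; P = 1/15; answer 1/15
Step 2: R1 = 1/15; threaded value p + q = 16; m = -31; a(3) = -2*(12) + 1*(-42) + 3*(-31) = -159; iterating: a(3)=-159, a(4)=204, a(5)=-531, a(6)=789, a(7)=-1497, a(8)=2190; answer 2190
Step 3: R2 = 2190; d = 6971; 6971 is prime, so its only divisors are 1 and 6971; sigma = 1 + 6971 = 6972; answer 6972
Step 4: R3 = 6972; c = 22; T(3) = 3*(-14) - 2*(23) + 1*(22) = -66; iterating: T(3)=-66, T(4)=-147, T(5)=-323, T(6)=-741, T(7)=-1724, T(8)=-4013, T(9)=-9332, T(10)=-21694, T(11)=-50431, T(12)=-117237, T(13)=-272543; answer -272543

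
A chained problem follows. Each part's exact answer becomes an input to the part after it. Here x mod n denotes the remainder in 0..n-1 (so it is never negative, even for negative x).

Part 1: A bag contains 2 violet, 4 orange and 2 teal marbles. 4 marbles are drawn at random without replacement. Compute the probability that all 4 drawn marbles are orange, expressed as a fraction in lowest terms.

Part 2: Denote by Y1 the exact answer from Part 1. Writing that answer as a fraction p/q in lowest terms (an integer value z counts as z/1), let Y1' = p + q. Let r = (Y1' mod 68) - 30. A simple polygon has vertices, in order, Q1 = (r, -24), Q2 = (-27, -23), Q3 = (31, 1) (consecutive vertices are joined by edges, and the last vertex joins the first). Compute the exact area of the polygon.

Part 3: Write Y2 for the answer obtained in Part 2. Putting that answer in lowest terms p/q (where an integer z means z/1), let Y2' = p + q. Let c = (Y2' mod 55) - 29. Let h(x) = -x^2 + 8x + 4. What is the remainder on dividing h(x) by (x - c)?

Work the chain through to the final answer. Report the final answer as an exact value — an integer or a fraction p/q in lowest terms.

Part 1: total draws C(8,4) = 70; favorable C(4,4) = 1; P = 1/70; answer 1/70
Part 2: Y1 = 1/70; threaded value p + q = 71; r = -27; cross terms: (-27*-23 - -27*-24)=-27, (-27*1 - 31*-23)=686, (31*-24 - -27*1)=-717; twice the area = |-58| = 58; area = 29; answer 29
Part 3: Y2 = 29; threaded value p + q = 30; c = 1; remainder = value at the root: -1*(1)^2 + 8*(1)^1 + 4 = (-1) + (8) + (4) = 11; answer 11

11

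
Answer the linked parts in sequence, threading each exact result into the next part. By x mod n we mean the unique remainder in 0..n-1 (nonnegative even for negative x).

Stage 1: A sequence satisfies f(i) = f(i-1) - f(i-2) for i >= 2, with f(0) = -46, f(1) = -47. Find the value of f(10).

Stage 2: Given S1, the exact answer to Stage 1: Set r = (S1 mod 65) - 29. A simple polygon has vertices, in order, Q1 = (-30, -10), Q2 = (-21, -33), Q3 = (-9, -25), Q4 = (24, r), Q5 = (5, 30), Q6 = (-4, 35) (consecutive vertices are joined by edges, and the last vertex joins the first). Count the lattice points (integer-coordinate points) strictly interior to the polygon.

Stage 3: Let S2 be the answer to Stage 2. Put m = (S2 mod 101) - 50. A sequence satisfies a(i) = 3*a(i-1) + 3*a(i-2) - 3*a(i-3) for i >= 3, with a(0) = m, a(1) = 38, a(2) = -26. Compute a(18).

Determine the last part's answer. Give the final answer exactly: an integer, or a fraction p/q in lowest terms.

Stage 1: f(2) = 1*(-47) - 1*(-46) = -1; iterating: f(2)=-1, f(3)=46, f(4)=47, f(5)=1, f(6)=-46, f(7)=-47, f(8)=-1, f(9)=46, f(10)=47; answer 47
Stage 2: S1 = 47; r = 18; cross terms: (-30*-33 - -21*-10)=780, (-21*-25 - -9*-33)=228, (-9*18 - 24*-25)=438, (24*30 - 5*18)=630, (5*35 - -4*30)=295, (-4*-10 - -30*35)=1090; twice the area = |3461| = 3461; area = 3461/2; boundary points = 1 + 4 + 1 + 1 + 1 + 1 = 9; strictly interior points = area - boundary/2 + 1 = 1727; answer 1727
Stage 3: S2 = 1727; m = -40; a(3) = 3*(-26) + 3*(38) - 3*(-40) = 156; iterating: a(3)=156, a(4)=276, a(5)=1374, a(6)=4482, a(7)=16740, a(8)=59544, a(9)=215406, a(10)=774630, a(11)=2791476, a(12)=10052100, a(13)=36206838, a(14)=130402386, a(15)=469671372, a(16)=1691600760, a(17)=6092609238, a(18)=21943615878; answer 21943615878

21943615878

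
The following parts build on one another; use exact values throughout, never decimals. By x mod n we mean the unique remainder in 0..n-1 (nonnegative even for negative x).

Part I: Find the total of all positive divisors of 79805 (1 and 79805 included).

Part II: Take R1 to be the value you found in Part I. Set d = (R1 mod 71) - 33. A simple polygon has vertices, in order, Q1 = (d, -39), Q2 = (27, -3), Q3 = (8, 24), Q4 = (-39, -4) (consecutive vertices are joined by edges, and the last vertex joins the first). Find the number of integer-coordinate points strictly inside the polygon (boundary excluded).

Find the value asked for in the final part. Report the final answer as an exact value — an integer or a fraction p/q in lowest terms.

2072

Part I: 79805 = 5 * 11 * 1451; sigma = (1 + 5) * (1 + 11) * (1 + 1451) = 6 * 12 * 1452 = 104544; answer 104544
Part II: R1 = 104544; d = -1; cross terms: (-1*-3 - 27*-39)=1056, (27*24 - 8*-3)=672, (8*-4 - -39*24)=904, (-39*-39 - -1*-4)=1517; twice the area = |4149| = 4149; area = 4149/2; boundary points = 4 + 1 + 1 + 1 = 7; strictly interior points = area - boundary/2 + 1 = 2072; answer 2072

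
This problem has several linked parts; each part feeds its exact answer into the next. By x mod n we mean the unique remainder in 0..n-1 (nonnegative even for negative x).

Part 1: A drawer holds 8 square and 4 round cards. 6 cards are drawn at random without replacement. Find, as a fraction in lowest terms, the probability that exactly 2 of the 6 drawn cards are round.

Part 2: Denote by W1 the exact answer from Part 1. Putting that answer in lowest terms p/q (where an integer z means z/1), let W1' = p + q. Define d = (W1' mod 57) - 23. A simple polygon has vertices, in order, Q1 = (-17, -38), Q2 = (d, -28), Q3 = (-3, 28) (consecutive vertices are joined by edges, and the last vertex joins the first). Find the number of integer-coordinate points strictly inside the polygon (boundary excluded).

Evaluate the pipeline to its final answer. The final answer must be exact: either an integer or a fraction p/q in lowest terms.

Part 1: total draws C(12,6) = 924; favorable C(4,2)*C(8,4) = 420; P = 5/11; answer 5/11
Part 2: W1 = 5/11; threaded value p + q = 16; d = -7; cross terms: (-17*-28 - -7*-38)=210, (-7*28 - -3*-28)=-280, (-3*-38 - -17*28)=590; twice the area = |520| = 520; area = 260; boundary points = 10 + 4 + 2 = 16; strictly interior points = area - boundary/2 + 1 = 253; answer 253

253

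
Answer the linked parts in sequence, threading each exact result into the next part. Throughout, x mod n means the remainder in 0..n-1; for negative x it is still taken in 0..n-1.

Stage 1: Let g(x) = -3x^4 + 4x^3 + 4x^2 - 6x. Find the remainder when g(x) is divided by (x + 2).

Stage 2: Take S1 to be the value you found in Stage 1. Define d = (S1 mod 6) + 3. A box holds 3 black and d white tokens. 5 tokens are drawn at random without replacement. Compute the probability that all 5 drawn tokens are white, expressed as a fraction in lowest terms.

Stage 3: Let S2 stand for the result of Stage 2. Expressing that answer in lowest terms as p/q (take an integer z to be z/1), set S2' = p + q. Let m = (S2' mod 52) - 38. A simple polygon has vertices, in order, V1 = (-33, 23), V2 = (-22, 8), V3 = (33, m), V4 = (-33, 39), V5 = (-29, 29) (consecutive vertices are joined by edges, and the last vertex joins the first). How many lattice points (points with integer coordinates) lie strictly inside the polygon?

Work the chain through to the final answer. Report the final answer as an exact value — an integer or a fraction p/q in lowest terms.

Stage 1: remainder = value at the root: -3*(-2)^4 + 4*(-2)^3 + 4*(-2)^2 - 6*(-2)^1 = (-48) + (-32) + (16) + (12) = -52; answer -52
Stage 2: S1 = -52; d = 5; total draws C(8,5) = 56; favorable C(5,5) = 1; P = 1/56; answer 1/56
Stage 3: S2 = 1/56; threaded value p + q = 57; m = -33; cross terms: (-33*8 - -22*23)=242, (-22*-33 - 33*8)=462, (33*39 - -33*-33)=198, (-33*29 - -29*39)=174, (-29*23 - -33*29)=290; twice the area = |1366| = 1366; area = 683; boundary points = 1 + 1 + 6 + 2 + 2 = 12; strictly interior points = area - boundary/2 + 1 = 678; answer 678

678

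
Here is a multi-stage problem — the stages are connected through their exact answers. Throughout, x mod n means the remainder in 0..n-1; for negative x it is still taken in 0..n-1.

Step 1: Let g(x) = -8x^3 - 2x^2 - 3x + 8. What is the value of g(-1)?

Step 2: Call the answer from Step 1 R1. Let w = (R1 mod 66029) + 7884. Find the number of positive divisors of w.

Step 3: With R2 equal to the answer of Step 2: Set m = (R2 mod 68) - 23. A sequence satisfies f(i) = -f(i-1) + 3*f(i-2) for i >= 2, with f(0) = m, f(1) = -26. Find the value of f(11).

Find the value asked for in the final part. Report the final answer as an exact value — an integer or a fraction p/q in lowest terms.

3259

Step 1: -8*(-1)^3 - 2*(-1)^2 - 3*(-1)^1 + 8 = (8) + (-2) + (3) + (8) = 17; answer 17
Step 2: R1 = 17; w = 7901; 7901 is prime, so its only divisors are 1 and 7901; count = 2; answer 2
Step 3: R2 = 2; m = -21; f(2) = -1*(-26) + 3*(-21) = -37; iterating: f(2)=-37, f(3)=-41, f(4)=-70, f(5)=-53, f(6)=-157, f(7)=-2, f(8)=-469, f(9)=463, f(10)=-1870, f(11)=3259; answer 3259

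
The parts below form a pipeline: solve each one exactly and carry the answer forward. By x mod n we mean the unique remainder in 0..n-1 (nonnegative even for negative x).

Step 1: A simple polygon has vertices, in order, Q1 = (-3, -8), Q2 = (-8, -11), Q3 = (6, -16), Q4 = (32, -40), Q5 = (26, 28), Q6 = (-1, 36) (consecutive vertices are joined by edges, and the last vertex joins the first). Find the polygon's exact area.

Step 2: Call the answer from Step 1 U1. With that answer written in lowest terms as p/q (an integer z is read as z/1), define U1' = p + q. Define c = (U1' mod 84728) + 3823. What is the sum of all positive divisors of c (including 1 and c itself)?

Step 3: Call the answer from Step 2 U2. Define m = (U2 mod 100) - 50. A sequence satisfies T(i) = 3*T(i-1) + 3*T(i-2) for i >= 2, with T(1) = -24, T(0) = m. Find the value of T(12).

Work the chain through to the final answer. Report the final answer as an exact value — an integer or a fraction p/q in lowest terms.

Step 1: cross terms: (-3*-11 - -8*-8)=-31, (-8*-16 - 6*-11)=194, (6*-40 - 32*-16)=272, (32*28 - 26*-40)=1936, (26*36 - -1*28)=964, (-1*-8 - -3*36)=116; twice the area = |3451| = 3451; area = 3451/2; answer 3451/2
Step 2: U1 = 3451/2; threaded value p + q = 3453; c = 7276; 7276 = 2^2 * 17 * 107; sigma = (1 + 2 + 4) * (1 + 17) * (1 + 107) = 7 * 18 * 108 = 13608; answer 13608
Step 3: U2 = 13608; m = -42; T(2) = 3*(-24) + 3*(-42) = -198; iterating: T(2)=-198, T(3)=-666, T(4)=-2592, T(5)=-9774, T(6)=-37098, T(7)=-140616, T(8)=-533142, T(9)=-2021274, T(10)=-7663248, T(11)=-29053566, T(12)=-110150442; answer -110150442

-110150442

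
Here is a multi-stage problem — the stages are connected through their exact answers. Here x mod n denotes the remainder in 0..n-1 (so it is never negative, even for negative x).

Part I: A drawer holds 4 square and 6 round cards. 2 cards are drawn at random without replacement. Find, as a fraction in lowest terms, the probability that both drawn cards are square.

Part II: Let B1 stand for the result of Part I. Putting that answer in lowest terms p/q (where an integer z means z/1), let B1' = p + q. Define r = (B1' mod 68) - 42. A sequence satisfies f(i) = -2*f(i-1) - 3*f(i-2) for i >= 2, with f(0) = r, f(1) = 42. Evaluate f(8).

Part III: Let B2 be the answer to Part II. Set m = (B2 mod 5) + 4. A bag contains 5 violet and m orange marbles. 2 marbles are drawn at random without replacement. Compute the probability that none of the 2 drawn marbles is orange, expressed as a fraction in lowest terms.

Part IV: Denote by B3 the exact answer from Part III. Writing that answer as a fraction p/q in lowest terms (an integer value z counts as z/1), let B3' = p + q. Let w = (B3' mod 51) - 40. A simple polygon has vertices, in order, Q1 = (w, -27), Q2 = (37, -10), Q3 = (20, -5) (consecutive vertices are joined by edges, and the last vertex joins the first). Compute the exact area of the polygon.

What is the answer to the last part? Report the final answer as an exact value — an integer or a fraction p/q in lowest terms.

242

Part I: total draws C(10,2) = 45; favorable C(4,2) = 6; P = 2/15; answer 2/15
Part II: B1 = 2/15; threaded value p + q = 17; r = -25; f(2) = -2*(42) - 3*(-25) = -9; iterating: f(2)=-9, f(3)=-108, f(4)=243, f(5)=-162, f(6)=-405, f(7)=1296, f(8)=-1377; answer -1377
Part III: B2 = -1377; m = 7; total draws C(12,2) = 66; favorable C(5,2) = 10; P = 5/33; answer 5/33
Part IV: B3 = 5/33; threaded value p + q = 38; w = -2; cross terms: (-2*-10 - 37*-27)=1019, (37*-5 - 20*-10)=15, (20*-27 - -2*-5)=-550; twice the area = |484| = 484; area = 242; answer 242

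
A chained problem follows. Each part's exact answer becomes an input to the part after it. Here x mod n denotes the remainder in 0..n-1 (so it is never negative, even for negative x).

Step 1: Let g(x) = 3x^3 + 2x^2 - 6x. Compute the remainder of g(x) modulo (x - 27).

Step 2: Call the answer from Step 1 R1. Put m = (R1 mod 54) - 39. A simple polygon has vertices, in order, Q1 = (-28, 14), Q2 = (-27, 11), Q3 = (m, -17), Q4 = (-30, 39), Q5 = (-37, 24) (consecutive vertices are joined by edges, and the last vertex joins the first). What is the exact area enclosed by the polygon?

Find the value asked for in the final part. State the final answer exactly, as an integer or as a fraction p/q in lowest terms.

280

Step 1: remainder = value at the root: 3*(27)^3 + 2*(27)^2 - 6*(27)^1 = (59049) + (1458) + (-162) = 60345; answer 60345
Step 2: R1 = 60345; m = -12; cross terms: (-28*11 - -27*14)=70, (-27*-17 - -12*11)=591, (-12*39 - -30*-17)=-978, (-30*24 - -37*39)=723, (-37*14 - -28*24)=154; twice the area = |560| = 560; area = 280; answer 280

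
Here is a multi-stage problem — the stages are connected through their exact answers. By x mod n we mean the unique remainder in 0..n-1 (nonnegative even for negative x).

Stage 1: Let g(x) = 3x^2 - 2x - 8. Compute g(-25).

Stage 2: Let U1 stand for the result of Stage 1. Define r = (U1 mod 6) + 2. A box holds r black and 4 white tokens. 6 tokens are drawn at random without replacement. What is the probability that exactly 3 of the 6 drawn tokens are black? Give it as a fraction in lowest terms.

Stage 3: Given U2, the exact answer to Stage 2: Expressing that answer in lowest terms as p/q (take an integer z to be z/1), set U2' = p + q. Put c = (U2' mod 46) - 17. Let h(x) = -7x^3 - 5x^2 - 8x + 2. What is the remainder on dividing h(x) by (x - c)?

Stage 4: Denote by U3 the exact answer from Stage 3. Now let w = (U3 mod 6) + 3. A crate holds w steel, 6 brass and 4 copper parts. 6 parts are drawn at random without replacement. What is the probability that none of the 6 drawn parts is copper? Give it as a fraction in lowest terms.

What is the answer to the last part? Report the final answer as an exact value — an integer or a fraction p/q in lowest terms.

Stage 1: 3*(-25)^2 - 2*(-25)^1 - 8 = (1875) + (50) + (-8) = 1917; answer 1917
Stage 2: U1 = 1917; r = 5; total draws C(9,6) = 84; favorable C(5,3)*C(4,3) = 40; P = 10/21; answer 10/21
Stage 3: U2 = 10/21; threaded value p + q = 31; c = 14; remainder = value at the root: -7*(14)^3 - 5*(14)^2 - 8*(14)^1 + 2 = (-19208) + (-980) + (-112) + (2) = -20298; answer -20298
Stage 4: U3 = -20298; w = 3; total draws C(13,6) = 1716; favorable C(9,6) = 84; P = 7/143; answer 7/143

7/143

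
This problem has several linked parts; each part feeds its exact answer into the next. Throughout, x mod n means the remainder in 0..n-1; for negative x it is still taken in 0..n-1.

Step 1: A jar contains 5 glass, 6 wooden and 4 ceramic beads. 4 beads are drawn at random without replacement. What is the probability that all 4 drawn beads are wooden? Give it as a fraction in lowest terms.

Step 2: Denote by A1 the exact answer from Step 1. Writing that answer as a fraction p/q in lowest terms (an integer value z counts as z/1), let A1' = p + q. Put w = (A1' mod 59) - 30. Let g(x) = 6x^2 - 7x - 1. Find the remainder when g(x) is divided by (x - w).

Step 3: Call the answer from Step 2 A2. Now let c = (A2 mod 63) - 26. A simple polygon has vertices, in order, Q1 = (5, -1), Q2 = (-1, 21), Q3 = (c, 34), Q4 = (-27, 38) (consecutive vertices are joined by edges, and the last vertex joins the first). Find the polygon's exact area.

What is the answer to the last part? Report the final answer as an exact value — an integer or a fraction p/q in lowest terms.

927/2

Step 1: total draws C(15,4) = 1365; favorable C(6,4) = 15; P = 1/91; answer 1/91
Step 2: A1 = 1/91; threaded value p + q = 92; w = 3; remainder = value at the root: 6*(3)^2 - 7*(3)^1 - 1 = (54) + (-21) + (-1) = 32; answer 32
Step 3: A2 = 32; c = 6; cross terms: (5*21 - -1*-1)=104, (-1*34 - 6*21)=-160, (6*38 - -27*34)=1146, (-27*-1 - 5*38)=-163; twice the area = |927| = 927; area = 927/2; answer 927/2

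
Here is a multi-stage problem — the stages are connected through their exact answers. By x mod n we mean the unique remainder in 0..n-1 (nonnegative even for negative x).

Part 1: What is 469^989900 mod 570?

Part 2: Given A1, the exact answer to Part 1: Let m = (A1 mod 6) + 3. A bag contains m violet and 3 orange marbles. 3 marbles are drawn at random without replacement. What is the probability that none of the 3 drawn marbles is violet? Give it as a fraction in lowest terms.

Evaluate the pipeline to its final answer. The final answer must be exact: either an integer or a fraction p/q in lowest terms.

1/35

Part 1: squarings mod 570: 469^1=469, 469^2=511, 469^4=61, 469^8=301, 469^16=541, 469^32=271, 469^64=481, 469^128=511, 469^256=61, 469^512=301, 469^1024=541, 469^2048=271, 469^4096=481, 469^8192=511, 469^16384=61, 469^32768=301, 469^65536=541, 469^131072=271, 469^262144=481, 469^524288=511; 469^989900 = 469^4 * 469^8 * 469^64 * 469^128 * 469^512 * 469^2048 * 469^4096 * 469^65536 * 469^131072 * 469^262144 * 469^524288 = 301 (mod 570); answer 301
Part 2: A1 = 301; m = 4; total draws C(7,3) = 35; favorable C(3,3) = 1; P = 1/35; answer 1/35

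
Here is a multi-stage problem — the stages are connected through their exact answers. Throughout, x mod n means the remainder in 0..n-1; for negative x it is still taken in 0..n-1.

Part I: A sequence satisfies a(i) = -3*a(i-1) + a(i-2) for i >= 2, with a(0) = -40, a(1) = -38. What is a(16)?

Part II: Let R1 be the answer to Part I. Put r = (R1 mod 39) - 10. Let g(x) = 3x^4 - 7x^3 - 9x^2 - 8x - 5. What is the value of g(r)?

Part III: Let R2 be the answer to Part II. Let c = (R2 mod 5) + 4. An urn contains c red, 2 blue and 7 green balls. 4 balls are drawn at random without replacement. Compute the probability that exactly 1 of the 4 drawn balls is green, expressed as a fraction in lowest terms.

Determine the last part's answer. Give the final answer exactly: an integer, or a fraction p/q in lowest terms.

Part I: a(2) = -3*(-38) + 1*(-40) = 74; iterating: a(2)=74, a(3)=-260, a(4)=854, a(5)=-2822, a(6)=9320, a(7)=-30782, a(8)=101666, a(9)=-335780, a(10)=1109006, a(11)=-3662798, a(12)=12097400, a(13)=-39954998, a(14)=131962394, a(15)=-435842180, a(16)=1439488934; answer 1439488934
Part II: R1 = 1439488934; r = 16; 3*(16)^4 - 7*(16)^3 - 9*(16)^2 - 8*(16)^1 - 5 = (196608) + (-28672) + (-2304) + (-128) + (-5) = 165499; answer 165499
Part III: R2 = 165499; c = 8; total draws C(17,4) = 2380; favorable C(7,1)*C(10,3) = 840; P = 6/17; answer 6/17

6/17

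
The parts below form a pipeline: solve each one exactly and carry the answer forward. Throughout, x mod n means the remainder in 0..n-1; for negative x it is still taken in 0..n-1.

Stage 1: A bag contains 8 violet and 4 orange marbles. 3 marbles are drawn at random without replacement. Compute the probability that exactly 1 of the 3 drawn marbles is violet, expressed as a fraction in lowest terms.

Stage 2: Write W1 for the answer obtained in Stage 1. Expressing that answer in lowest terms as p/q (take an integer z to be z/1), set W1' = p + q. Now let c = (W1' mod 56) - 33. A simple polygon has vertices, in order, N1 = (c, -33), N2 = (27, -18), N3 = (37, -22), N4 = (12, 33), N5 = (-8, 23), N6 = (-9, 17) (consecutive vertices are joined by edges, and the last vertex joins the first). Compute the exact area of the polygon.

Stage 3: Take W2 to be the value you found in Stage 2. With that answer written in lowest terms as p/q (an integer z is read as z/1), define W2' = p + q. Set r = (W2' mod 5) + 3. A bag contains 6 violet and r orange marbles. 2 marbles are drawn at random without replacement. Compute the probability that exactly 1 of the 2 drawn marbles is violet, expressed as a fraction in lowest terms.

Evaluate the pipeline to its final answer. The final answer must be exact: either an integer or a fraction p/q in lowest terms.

7/13

Stage 1: total draws C(12,3) = 220; favorable C(8,1)*C(4,2) = 48; P = 12/55; answer 12/55
Stage 2: W1 = 12/55; threaded value p + q = 67; c = -22; cross terms: (-22*-18 - 27*-33)=1287, (27*-22 - 37*-18)=72, (37*33 - 12*-22)=1485, (12*23 - -8*33)=540, (-8*17 - -9*23)=71, (-9*-33 - -22*17)=671; twice the area = |4126| = 4126; area = 2063; answer 2063
Stage 3: W2 = 2063; threaded value p + q = 2064; r = 7; total draws C(13,2) = 78; favorable C(6,1)*C(7,1) = 42; P = 7/13; answer 7/13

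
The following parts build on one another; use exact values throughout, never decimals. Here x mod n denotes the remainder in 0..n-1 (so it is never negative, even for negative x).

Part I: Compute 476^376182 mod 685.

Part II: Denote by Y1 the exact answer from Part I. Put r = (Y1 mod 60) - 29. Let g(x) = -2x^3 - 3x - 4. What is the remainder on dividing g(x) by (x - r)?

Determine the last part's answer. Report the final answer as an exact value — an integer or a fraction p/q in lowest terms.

Part I: squarings mod 685: 476^1=476, 476^2=526, 476^4=621, 476^8=671, 476^16=196, 476^32=56, 476^64=396, 476^128=636, 476^256=346, 476^512=526, 476^1024=621, 476^2048=671, 476^4096=196, 476^8192=56, 476^16384=396, 476^32768=636, 476^65536=346, 476^131072=526, 476^262144=621; 476^376182 = 476^2 * 476^4 * 476^16 * 476^32 * 476^64 * 476^256 * 476^1024 * 476^2048 * 476^4096 * 476^8192 * 476^32768 * 476^65536 * 476^262144 = 586 (mod 685); answer 586
Part II: Y1 = 586; r = 17; remainder = value at the root: -2*(17)^3 - 3*(17)^1 - 4 = (-9826) + (-51) + (-4) = -9881; answer -9881

-9881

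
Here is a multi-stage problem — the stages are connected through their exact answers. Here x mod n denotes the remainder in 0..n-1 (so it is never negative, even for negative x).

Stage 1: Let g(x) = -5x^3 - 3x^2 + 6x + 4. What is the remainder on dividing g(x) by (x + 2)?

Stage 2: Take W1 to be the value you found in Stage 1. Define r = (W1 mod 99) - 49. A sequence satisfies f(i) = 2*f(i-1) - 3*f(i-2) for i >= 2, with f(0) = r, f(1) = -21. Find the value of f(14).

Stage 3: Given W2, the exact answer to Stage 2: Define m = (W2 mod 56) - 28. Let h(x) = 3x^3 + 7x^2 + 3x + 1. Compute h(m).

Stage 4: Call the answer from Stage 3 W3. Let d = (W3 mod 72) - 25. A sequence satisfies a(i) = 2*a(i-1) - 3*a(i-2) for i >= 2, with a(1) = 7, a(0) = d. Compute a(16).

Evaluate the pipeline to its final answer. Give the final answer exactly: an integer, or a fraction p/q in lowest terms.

-152299

Stage 1: remainder = value at the root: -5*(-2)^3 - 3*(-2)^2 + 6*(-2)^1 + 4 = (40) + (-12) + (-12) + (4) = 20; answer 20
Stage 2: W1 = 20; r = -29; f(2) = 2*(-21) - 3*(-29) = 45; iterating: f(2)=45, f(3)=153, f(4)=171, f(5)=-117, f(6)=-747, f(7)=-1143, f(8)=-45, f(9)=3339, f(10)=6813, f(11)=3609, f(12)=-13221, f(13)=-37269, f(14)=-34875; answer -34875
Stage 3: W2 = -34875; m = -15; 3*(-15)^3 + 7*(-15)^2 + 3*(-15)^1 + 1 = (-10125) + (1575) + (-45) + (1) = -8594; answer -8594
Stage 4: W3 = -8594; d = 21; a(2) = 2*(7) - 3*(21) = -49; iterating: a(2)=-49, a(3)=-119, a(4)=-91, a(5)=175, a(6)=623, a(7)=721, a(8)=-427, a(9)=-3017, a(10)=-4753, a(11)=-455, a(12)=13349, a(13)=28063, a(14)=16079, a(15)=-52031, a(16)=-152299; answer -152299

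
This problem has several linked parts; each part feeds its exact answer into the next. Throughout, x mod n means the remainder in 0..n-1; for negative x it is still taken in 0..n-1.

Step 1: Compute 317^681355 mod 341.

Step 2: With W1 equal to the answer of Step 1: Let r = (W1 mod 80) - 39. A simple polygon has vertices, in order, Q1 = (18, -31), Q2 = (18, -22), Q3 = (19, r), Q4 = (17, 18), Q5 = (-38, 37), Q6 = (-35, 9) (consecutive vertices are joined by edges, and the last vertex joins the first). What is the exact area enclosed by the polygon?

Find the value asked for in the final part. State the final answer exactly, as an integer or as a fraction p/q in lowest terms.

2064

Step 1: squarings mod 341: 317^1=317, 317^2=235, 317^4=324, 317^8=289, 317^16=317, 317^32=235, 317^64=324, 317^128=289, 317^256=317, 317^512=235, 317^1024=324, 317^2048=289, 317^4096=317, 317^8192=235, 317^16384=324, 317^32768=289, 317^65536=317, 317^131072=235, 317^262144=324, 317^524288=289; 317^681355 = 317^1 * 317^2 * 317^8 * 317^128 * 317^256 * 317^1024 * 317^8192 * 317^16384 * 317^131072 * 317^524288 = 56 (mod 341); answer 56
Step 2: W1 = 56; r = 17; cross terms: (18*-22 - 18*-31)=162, (18*17 - 19*-22)=724, (19*18 - 17*17)=53, (17*37 - -38*18)=1313, (-38*9 - -35*37)=953, (-35*-31 - 18*9)=923; twice the area = |4128| = 4128; area = 2064; answer 2064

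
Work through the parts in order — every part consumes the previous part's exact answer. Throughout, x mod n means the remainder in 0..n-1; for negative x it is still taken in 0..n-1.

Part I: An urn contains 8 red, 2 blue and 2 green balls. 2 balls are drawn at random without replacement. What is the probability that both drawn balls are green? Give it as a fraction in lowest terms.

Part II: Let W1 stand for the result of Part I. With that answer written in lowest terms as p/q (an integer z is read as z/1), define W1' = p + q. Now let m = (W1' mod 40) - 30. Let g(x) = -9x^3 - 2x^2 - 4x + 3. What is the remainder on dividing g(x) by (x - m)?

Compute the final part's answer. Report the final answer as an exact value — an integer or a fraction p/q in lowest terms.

Part I: total draws C(12,2) = 66; favorable C(2,2) = 1; P = 1/66; answer 1/66
Part II: W1 = 1/66; threaded value p + q = 67; m = -3; remainder = value at the root: -9*(-3)^3 - 2*(-3)^2 - 4*(-3)^1 + 3 = (243) + (-18) + (12) + (3) = 240; answer 240

240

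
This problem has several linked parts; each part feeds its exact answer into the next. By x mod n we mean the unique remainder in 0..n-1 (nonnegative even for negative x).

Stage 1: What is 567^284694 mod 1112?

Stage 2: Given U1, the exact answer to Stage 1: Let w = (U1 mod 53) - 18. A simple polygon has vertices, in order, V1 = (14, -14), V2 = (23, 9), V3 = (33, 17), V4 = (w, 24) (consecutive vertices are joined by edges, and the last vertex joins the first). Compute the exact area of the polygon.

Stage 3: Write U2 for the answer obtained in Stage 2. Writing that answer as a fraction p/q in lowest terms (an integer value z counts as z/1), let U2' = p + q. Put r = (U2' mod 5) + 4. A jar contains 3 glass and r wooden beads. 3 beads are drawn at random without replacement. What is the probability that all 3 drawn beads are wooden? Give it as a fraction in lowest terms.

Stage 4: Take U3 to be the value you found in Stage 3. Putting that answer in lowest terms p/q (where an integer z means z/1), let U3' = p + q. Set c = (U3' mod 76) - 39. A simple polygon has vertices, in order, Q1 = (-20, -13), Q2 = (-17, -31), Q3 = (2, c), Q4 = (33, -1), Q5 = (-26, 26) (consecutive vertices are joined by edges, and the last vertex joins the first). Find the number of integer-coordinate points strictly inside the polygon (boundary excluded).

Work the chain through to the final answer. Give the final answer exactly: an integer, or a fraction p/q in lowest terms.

Stage 1: squarings mod 1112: 567^1=567, 567^2=121, 567^4=185, 567^8=865, 567^16=961, 567^32=561, 567^64=25, 567^128=625, 567^256=313, 567^512=113, 567^1024=537, 567^2048=361, 567^4096=217, 567^8192=385, 567^16384=329, 567^32768=377, 567^65536=905, 567^131072=593, 567^262144=257; 567^284694 = 567^2 * 567^4 * 567^16 * 567^2048 * 567^4096 * 567^16384 * 567^262144 = 1 (mod 1112); answer 1
Stage 2: U1 = 1; w = -17; cross terms: (14*9 - 23*-14)=448, (23*17 - 33*9)=94, (33*24 - -17*17)=1081, (-17*-14 - 14*24)=-98; twice the area = |1525| = 1525; area = 1525/2; answer 1525/2
Stage 3: U2 = 1525/2; threaded value p + q = 1527; r = 6; total draws C(9,3) = 84; favorable C(6,3) = 20; P = 5/21; answer 5/21
Stage 4: U3 = 5/21; threaded value p + q = 26; c = -13; cross terms: (-20*-31 - -17*-13)=399, (-17*-13 - 2*-31)=283, (2*-1 - 33*-13)=427, (33*26 - -26*-1)=832, (-26*-13 - -20*26)=858; twice the area = |2799| = 2799; area = 2799/2; boundary points = 3 + 1 + 1 + 1 + 3 = 9; strictly interior points = area - boundary/2 + 1 = 1396; answer 1396

1396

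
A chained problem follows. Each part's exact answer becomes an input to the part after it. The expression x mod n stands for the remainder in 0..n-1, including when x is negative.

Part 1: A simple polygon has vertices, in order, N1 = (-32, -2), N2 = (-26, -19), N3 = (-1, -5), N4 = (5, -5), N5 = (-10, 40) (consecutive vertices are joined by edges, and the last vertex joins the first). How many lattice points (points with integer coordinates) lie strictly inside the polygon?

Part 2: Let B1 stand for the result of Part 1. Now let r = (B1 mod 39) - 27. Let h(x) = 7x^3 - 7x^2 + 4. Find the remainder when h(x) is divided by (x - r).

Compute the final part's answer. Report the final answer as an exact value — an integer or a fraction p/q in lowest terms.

Part 1: cross terms: (-32*-19 - -26*-2)=556, (-26*-5 - -1*-19)=111, (-1*-5 - 5*-5)=30, (5*40 - -10*-5)=150, (-10*-2 - -32*40)=1300; twice the area = |2147| = 2147; area = 2147/2; boundary points = 1 + 1 + 6 + 15 + 2 = 25; strictly interior points = area - boundary/2 + 1 = 1062; answer 1062
Part 2: B1 = 1062; r = -18; remainder = value at the root: 7*(-18)^3 - 7*(-18)^2 + 4 = (-40824) + (-2268) + (4) = -43088; answer -43088

-43088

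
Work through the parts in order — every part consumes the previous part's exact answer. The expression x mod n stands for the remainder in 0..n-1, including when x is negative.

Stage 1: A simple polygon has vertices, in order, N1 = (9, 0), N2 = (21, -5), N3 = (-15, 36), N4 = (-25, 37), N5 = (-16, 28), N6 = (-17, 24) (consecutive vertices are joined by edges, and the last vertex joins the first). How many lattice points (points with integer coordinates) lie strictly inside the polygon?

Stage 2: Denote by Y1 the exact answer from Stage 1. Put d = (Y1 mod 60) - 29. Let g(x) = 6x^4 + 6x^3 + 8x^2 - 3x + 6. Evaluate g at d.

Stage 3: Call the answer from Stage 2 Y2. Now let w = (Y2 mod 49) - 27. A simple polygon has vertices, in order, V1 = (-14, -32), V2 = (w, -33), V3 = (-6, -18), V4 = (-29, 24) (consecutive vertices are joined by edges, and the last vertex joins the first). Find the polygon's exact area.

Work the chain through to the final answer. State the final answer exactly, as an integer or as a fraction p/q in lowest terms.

382

Stage 1: cross terms: (9*-5 - 21*0)=-45, (21*36 - -15*-5)=681, (-15*37 - -25*36)=345, (-25*28 - -16*37)=-108, (-16*24 - -17*28)=92, (-17*0 - 9*24)=-216; twice the area = |749| = 749; area = 749/2; boundary points = 1 + 1 + 1 + 9 + 1 + 2 = 15; strictly interior points = area - boundary/2 + 1 = 368; answer 368
Stage 2: Y1 = 368; d = -21; 6*(-21)^4 + 6*(-21)^3 + 8*(-21)^2 - 3*(-21)^1 + 6 = (1166886) + (-55566) + (3528) + (63) + (6) = 1114917; answer 1114917
Stage 3: Y2 = 1114917; w = -7; cross terms: (-14*-33 - -7*-32)=238, (-7*-18 - -6*-33)=-72, (-6*24 - -29*-18)=-666, (-29*-32 - -14*24)=1264; twice the area = |764| = 764; area = 382; answer 382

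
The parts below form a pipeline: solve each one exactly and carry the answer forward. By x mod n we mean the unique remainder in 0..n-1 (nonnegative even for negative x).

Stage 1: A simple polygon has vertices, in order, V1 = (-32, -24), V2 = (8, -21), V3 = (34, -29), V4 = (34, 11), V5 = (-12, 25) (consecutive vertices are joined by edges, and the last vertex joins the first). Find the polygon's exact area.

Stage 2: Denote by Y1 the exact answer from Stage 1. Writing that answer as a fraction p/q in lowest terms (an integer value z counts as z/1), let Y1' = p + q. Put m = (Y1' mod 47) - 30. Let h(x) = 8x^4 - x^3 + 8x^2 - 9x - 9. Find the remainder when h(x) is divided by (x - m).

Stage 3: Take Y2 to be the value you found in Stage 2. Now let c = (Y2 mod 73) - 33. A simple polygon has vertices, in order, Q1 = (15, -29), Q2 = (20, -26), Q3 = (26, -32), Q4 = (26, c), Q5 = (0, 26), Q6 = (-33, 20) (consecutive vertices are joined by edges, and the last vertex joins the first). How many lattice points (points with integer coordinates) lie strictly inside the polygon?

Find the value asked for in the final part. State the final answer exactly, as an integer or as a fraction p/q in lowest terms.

1803

Stage 1: cross terms: (-32*-21 - 8*-24)=864, (8*-29 - 34*-21)=482, (34*11 - 34*-29)=1360, (34*25 - -12*11)=982, (-12*-24 - -32*25)=1088; twice the area = |4776| = 4776; area = 2388; answer 2388
Stage 2: Y1 = 2388; threaded value p + q = 2389; m = 9; remainder = value at the root: 8*(9)^4 - 1*(9)^3 + 8*(9)^2 - 9*(9)^1 - 9 = (52488) + (-729) + (648) + (-81) + (-9) = 52317; answer 52317
Stage 3: Y2 = 52317; c = 16; cross terms: (15*-26 - 20*-29)=190, (20*-32 - 26*-26)=36, (26*16 - 26*-32)=1248, (26*26 - 0*16)=676, (0*20 - -33*26)=858, (-33*-29 - 15*20)=657; twice the area = |3665| = 3665; area = 3665/2; boundary points = 1 + 6 + 48 + 2 + 3 + 1 = 61; strictly interior points = area - boundary/2 + 1 = 1803; answer 1803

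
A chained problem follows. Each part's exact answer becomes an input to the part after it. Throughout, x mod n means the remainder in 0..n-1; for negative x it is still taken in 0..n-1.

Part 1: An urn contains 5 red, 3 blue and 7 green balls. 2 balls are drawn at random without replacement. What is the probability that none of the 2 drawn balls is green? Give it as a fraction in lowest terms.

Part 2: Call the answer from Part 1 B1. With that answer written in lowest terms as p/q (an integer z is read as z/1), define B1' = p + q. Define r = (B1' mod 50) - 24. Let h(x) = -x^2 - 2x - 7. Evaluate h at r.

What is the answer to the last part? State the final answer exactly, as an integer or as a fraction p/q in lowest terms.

Part 1: total draws C(15,2) = 105; favorable C(8,2) = 28; P = 4/15; answer 4/15
Part 2: B1 = 4/15; threaded value p + q = 19; r = -5; -1*(-5)^2 - 2*(-5)^1 - 7 = (-25) + (10) + (-7) = -22; answer -22

-22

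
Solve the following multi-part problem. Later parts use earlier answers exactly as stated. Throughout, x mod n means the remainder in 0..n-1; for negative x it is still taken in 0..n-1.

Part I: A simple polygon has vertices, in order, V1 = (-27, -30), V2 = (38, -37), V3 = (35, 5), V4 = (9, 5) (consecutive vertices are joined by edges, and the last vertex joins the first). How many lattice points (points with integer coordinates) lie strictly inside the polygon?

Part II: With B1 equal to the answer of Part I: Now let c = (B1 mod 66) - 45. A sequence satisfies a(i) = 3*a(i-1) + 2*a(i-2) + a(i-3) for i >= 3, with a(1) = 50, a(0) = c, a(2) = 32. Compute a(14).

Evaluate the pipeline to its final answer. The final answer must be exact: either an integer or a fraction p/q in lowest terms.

Part I: cross terms: (-27*-37 - 38*-30)=2139, (38*5 - 35*-37)=1485, (35*5 - 9*5)=130, (9*-30 - -27*5)=-135; twice the area = |3619| = 3619; area = 3619/2; boundary points = 1 + 3 + 26 + 1 = 31; strictly interior points = area - boundary/2 + 1 = 1795; answer 1795
Part II: B1 = 1795; c = -32; a(3) = 3*(32) + 2*(50) + 1*(-32) = 164; iterating: a(3)=164, a(4)=606, a(5)=2178, a(6)=7910, a(7)=28692, a(8)=104074, a(9)=377516, a(10)=1369388, a(11)=4967270, a(12)=18018102, a(13)=65358234, a(14)=237078176; answer 237078176

237078176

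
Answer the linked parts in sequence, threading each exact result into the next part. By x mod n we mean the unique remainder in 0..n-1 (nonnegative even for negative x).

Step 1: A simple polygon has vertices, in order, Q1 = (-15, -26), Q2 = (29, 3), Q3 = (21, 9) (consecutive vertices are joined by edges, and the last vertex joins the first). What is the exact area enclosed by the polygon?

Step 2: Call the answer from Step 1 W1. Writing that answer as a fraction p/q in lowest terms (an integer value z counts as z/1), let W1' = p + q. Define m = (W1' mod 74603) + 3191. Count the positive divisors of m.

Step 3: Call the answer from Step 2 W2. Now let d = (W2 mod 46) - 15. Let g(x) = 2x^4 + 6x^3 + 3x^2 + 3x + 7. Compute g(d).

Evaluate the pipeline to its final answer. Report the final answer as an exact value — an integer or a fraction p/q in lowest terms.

2097

Step 1: cross terms: (-15*3 - 29*-26)=709, (29*9 - 21*3)=198, (21*-26 - -15*9)=-411; twice the area = |496| = 496; area = 248; answer 248
Step 2: W1 = 248; threaded value p + q = 249; m = 3440; 3440 = 2^4 * 5 * 43; number of divisors = (4+1) * (1+1) * (1+1) = 20; answer 20
Step 3: W2 = 20; d = 5; 2*(5)^4 + 6*(5)^3 + 3*(5)^2 + 3*(5)^1 + 7 = (1250) + (750) + (75) + (15) + (7) = 2097; answer 2097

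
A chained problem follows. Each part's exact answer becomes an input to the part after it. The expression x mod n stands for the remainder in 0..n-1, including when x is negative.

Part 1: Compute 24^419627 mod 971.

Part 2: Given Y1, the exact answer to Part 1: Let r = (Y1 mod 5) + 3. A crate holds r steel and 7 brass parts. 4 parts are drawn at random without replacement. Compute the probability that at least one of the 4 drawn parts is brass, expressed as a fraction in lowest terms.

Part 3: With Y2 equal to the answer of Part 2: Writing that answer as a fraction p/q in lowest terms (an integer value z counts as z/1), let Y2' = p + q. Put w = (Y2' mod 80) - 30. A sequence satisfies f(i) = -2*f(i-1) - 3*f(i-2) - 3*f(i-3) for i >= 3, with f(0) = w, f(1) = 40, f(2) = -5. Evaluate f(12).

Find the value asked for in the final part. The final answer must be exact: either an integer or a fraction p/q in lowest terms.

3082

Part 1: squarings mod 971: 24^1=24, 24^2=576, 24^4=665, 24^8=420, 24^16=649, 24^32=758, 24^64=703, 24^128=941, 24^256=900, 24^512=186, 24^1024=611, 24^2048=457, 24^4096=84, 24^8192=259, 24^16384=82, 24^32768=898, 24^65536=474, 24^131072=375, 24^262144=801; 24^419627 = 24^1 * 24^2 * 24^8 * 24^32 * 24^256 * 24^512 * 24^1024 * 24^8192 * 24^16384 * 24^131072 * 24^262144 = 372 (mod 971); answer 372
Part 2: Y1 = 372; r = 5; total draws C(12,4) = 495; complement C(5,4) = 5; favorable 495 - 5 = 490; P = 98/99; answer 98/99
Part 3: Y2 = 98/99; threaded value p + q = 197; w = 7; f(3) = -2*(-5) - 3*(40) - 3*(7) = -131; iterating: f(3)=-131, f(4)=157, f(5)=94, f(6)=-266, f(7)=-221, f(8)=958, f(9)=-455, f(10)=-1301, f(11)=1093, f(12)=3082; answer 3082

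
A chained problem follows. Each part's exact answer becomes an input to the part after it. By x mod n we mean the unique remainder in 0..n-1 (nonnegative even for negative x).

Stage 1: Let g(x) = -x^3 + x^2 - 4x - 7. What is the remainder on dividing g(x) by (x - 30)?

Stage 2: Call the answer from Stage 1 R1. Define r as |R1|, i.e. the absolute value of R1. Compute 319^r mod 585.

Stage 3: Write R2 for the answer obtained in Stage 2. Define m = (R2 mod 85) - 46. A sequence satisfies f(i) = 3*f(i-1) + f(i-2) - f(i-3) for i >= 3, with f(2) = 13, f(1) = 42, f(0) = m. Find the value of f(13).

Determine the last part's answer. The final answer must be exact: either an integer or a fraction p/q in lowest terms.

5419900

Stage 1: remainder = value at the root: -1*(30)^3 + 1*(30)^2 - 4*(30)^1 - 7 = (-27000) + (900) + (-120) + (-7) = -26227; answer -26227
Stage 2: R1 = -26227; r = 26227; squarings mod 585: 319^1=319, 319^2=556, 319^4=256, 319^8=16, 319^16=256, 319^32=16, 319^64=256, 319^128=16, 319^256=256, 319^512=16, 319^1024=256, 319^2048=16, 319^4096=256, 319^8192=16, 319^16384=256; 319^26227 = 319^1 * 319^2 * 319^16 * 319^32 * 319^64 * 319^512 * 319^1024 * 319^8192 * 319^16384 = 409 (mod 585); answer 409
Stage 3: R2 = 409; m = 23; f(3) = 3*(13) + 1*(42) - 1*(23) = 58; iterating: f(3)=58, f(4)=145, f(5)=480, f(6)=1527, f(7)=4916, f(8)=15795, f(9)=50774, f(10)=163201, f(11)=524582, f(12)=1686173, f(13)=5419900; answer 5419900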